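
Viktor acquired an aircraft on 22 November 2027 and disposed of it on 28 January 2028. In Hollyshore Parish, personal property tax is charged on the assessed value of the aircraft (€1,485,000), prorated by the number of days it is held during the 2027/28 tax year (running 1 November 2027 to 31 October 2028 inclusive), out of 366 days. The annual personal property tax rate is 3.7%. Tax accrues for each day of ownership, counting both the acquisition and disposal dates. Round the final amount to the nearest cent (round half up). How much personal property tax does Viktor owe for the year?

Days held (22 November 2027 – 28 January 2028): 68 out of 366
Tax = €1,485,000 × 3.7% × 68/366 = €10,208.3607

€10,208.36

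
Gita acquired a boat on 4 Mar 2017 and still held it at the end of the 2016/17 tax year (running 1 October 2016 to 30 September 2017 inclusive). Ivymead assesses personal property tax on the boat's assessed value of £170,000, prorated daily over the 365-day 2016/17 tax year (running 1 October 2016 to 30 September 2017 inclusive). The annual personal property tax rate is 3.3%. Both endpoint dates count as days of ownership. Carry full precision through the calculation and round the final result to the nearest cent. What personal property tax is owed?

£3,243.04

Days held (4 Mar – 30 Sep 2017): 211 out of 365
Tax = £170,000 × 3.3% × 211/365 = £3,243.0411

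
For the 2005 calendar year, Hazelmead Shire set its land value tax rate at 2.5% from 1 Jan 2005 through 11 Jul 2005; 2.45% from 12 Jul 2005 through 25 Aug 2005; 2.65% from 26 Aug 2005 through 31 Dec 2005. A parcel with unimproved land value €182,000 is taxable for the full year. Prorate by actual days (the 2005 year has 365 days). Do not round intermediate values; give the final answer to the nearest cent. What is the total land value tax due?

€4,634.52

1 Jan – 11 Jul 2005: 192 days at 2.5% → €182,000 × 2.5% × 192/365 = €2,393.4247
12 Jul – 25 Aug 2005: 45 days at 2.45% → €182,000 × 2.45% × 45/365 = €549.7397
26 Aug – 31 Dec 2005: 128 days at 2.65% → €182,000 × 2.65% × 128/365 = €1,691.3534
Total = €4,634.5178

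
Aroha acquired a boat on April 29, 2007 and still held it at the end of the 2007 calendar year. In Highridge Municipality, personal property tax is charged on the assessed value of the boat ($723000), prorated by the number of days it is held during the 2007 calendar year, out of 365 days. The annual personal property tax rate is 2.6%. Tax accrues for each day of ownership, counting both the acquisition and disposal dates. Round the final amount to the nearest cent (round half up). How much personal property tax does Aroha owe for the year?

$12720.84

Days held (April 29 – December 31, 2007): 247 out of 365
Tax = $723000 × 2.6% × 247/365 = $12720.8384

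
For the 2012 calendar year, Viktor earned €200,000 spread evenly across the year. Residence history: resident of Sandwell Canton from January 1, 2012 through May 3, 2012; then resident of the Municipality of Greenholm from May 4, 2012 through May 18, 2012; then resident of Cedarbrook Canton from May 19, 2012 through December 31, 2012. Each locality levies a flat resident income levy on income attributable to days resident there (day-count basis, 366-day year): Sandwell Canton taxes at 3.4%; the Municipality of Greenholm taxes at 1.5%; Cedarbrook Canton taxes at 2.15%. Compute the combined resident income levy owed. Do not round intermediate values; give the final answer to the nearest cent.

Sandwell Canton, January 1 – May 3, 2012: 124 days → €200,000 × 3.4% × 124/366 = €2,303.8251
The Municipality of Greenholm, May 4 – May 18, 2012: 15 days → €200,000 × 1.5% × 15/366 = €122.9508
Cedarbrook Canton, May 19 – December 31, 2012: 227 days → €200,000 × 2.15% × 227/366 = €2,666.9399
Total = €5,093.7158

€5,093.72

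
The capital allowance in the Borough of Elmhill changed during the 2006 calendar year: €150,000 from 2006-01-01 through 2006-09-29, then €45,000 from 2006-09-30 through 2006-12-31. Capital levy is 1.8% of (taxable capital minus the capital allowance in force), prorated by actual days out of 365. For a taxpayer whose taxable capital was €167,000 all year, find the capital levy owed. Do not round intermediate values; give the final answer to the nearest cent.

2006-01-01 to 2006-09-29: 272 days, exemption €150,000 → (€167,000 − €150,000) × 1.8% × 272/365 = €228.0329
2006-09-30 to 2006-12-31: 93 days, exemption €45,000 → (€167,000 − €45,000) × 1.8% × 93/365 = €559.5288
Total = €787.5616

€787.56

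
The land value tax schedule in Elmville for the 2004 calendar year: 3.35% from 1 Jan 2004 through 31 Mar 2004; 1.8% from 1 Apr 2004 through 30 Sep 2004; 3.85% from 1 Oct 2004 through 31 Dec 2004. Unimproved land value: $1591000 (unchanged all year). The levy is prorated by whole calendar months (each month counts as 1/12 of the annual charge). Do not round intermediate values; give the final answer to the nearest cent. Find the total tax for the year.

$42957.00

1 Jan – 31 Mar 2004: 3 months at 3.35% → $1591000 × 3.35% × 3/12 = $13324.6250
1 Apr – 30 Sep 2004: 6 months at 1.8% → $1591000 × 1.8% × 6/12 = $14319.0000
1 Oct – 31 Dec 2004: 3 months at 3.85% → $1591000 × 3.85% × 3/12 = $15313.3750
Total = $42957.0000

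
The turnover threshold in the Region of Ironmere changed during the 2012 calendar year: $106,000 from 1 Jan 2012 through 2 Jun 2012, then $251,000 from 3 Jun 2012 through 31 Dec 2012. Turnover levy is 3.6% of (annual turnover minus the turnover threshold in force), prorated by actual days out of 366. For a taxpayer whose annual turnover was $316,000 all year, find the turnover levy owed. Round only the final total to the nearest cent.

$4,536.39

1 Jan – 2 Jun 2012: 154 days, exemption $106,000 → ($316,000 − $106,000) × 3.6% × 154/366 = $3,180.9836
3 Jun – 31 Dec 2012: 212 days, exemption $251,000 → ($316,000 − $251,000) × 3.6% × 212/366 = $1,355.4098
Total = $4,536.3934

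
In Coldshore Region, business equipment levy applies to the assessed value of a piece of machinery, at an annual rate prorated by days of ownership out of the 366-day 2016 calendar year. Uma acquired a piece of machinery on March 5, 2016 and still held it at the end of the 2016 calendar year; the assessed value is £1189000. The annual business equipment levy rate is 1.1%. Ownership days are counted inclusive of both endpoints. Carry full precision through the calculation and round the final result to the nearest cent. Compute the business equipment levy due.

Days held (March 5 – December 31, 2016): 302 out of 366
Tax = £1189000 × 1.1% × 302/366 = £10791.9617

£10791.96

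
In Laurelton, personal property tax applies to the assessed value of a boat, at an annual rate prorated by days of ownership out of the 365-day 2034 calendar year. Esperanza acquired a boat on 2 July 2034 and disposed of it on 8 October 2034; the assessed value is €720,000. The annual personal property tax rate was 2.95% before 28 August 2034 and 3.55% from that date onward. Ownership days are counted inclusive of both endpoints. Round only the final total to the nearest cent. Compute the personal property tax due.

€6,258.08

2 July – 27 August 2034: 57 days at 2.95% → €720,000 × 2.95% × 57/365 = €3,316.9315
28 August – 8 October 2034: 42 days at 3.55% → €720,000 × 3.55% × 42/365 = €2,941.1507
Total = €6,258.0822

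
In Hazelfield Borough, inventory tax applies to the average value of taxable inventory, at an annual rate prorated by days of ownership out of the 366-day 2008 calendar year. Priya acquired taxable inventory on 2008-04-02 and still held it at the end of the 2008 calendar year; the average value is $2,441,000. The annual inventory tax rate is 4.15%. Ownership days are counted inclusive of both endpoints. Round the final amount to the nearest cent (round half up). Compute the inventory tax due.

Days held (2008-04-02 to 2008-12-31): 274 out of 366
Tax = $2,441,000 × 4.15% × 274/366 = $75,837.7350

$75,837.73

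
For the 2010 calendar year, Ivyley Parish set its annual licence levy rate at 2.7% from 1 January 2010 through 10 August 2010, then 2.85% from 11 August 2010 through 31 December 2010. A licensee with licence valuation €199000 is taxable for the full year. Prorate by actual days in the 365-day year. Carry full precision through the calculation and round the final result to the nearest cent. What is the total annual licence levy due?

1 January – 10 August 2010: 222 days at 2.7% → €199000 × 2.7% × 222/365 = €3267.9616
11 August – 31 December 2010: 143 days at 2.85% → €199000 × 2.85% × 143/365 = €2221.9849
Total = €5489.9466

€5489.95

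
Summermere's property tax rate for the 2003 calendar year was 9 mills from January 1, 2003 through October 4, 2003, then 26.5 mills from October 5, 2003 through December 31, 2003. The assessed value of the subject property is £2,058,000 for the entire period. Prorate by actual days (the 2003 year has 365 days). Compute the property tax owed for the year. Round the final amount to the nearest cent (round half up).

January 1 – October 4, 2003: 277 days at 9 mills → £2,058,000 × 0.9% × 277/365 = £14,056.4219
October 5 – December 31, 2003: 88 days at 26.5 mills → £2,058,000 × 2.65% × 88/365 = £13,148.6466
Total = £27,205.0685

£27,205.07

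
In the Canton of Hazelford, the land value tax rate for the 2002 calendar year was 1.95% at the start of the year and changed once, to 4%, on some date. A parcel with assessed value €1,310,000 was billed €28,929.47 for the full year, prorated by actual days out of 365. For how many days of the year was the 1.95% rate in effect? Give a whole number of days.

Let d = days at the first rate; then 365 − d days at the second rate.
€1,310,000 × [1.95%·d + 4%·(365−d)] / 365 = €28,929.47
Solving gives d = 319, so the new rate took effect on 16 November 2002.

319 days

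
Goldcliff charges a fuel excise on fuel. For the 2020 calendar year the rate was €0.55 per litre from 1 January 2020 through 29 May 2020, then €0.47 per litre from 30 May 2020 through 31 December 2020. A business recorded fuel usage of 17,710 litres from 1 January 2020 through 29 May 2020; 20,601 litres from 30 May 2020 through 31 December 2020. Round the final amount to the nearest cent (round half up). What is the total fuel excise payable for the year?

€19,422.97

1 January – 29 May 2020: 17,710 litres at €0.55/litre → €9,740.50
30 May – 31 December 2020: 20,601 litres at €0.47/litre → €9,682.47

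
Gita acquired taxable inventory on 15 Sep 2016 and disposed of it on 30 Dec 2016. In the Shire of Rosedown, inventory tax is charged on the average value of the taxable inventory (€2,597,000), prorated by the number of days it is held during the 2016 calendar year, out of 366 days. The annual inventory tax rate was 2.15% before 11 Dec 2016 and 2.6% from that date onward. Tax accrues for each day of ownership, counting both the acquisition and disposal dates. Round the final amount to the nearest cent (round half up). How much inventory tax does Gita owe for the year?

€16,962.10

15 Sep – 10 Dec 2016: 87 days at 2.15% → €2,597,000 × 2.15% × 87/366 = €13,272.3730
11 Dec – 30 Dec 2016: 20 days at 2.6% → €2,597,000 × 2.6% × 20/366 = €3,689.7268
Total = €16,962.0997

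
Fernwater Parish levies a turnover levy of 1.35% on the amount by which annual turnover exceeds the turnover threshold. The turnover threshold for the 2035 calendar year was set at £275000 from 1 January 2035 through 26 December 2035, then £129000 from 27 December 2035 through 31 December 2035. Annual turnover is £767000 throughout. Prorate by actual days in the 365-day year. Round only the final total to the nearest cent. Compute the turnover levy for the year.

1 January – 26 December 2035: 360 days, exemption £275000 → (£767000 − £275000) × 1.35% × 360/365 = £6551.0137
27 December – 31 December 2035: 5 days, exemption £129000 → (£767000 − £129000) × 1.35% × 5/365 = £117.9863
Total = £6669.0000

£6669.00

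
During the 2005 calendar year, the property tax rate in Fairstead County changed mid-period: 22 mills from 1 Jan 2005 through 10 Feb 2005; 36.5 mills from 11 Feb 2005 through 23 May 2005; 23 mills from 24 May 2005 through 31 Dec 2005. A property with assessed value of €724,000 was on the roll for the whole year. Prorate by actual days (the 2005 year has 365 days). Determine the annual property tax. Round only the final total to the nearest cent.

€19,302.04

1 Jan – 10 Feb 2005: 41 days at 22 mills → €724,000 × 2.2% × 41/365 = €1,789.1726
11 Feb – 23 May 2005: 102 days at 36.5 mills → €724,000 × 3.65% × 102/365 = €7,384.8000
24 May – 31 Dec 2005: 222 days at 23 mills → €724,000 × 2.3% × 222/365 = €10,128.0658
Total = €19,302.0384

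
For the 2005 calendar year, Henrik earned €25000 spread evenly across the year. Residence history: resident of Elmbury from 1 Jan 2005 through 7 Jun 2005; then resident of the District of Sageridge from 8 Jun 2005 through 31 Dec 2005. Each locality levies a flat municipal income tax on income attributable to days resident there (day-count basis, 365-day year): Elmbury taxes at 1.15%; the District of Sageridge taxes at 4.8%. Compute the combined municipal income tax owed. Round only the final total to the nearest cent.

Elmbury, 1 Jan – 7 Jun 2005: 158 days → €25000 × 1.15% × 158/365 = €124.4521
The District of Sageridge, 8 Jun – 31 Dec 2005: 207 days → €25000 × 4.8% × 207/365 = €680.5479
Total = €805.0000

€805.00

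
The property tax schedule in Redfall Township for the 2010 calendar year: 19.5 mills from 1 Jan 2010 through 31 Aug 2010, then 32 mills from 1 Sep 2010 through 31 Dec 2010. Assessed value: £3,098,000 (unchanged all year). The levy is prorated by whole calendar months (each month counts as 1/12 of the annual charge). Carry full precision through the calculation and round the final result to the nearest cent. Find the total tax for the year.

£73,319.33

1 Jan – 31 Aug 2010: 8 months at 19.5 mills → £3,098,000 × 1.95% × 8/12 = £40,274.0000
1 Sep – 31 Dec 2010: 4 months at 32 mills → £3,098,000 × 3.2% × 4/12 = £33,045.3333
Total = £73,319.3333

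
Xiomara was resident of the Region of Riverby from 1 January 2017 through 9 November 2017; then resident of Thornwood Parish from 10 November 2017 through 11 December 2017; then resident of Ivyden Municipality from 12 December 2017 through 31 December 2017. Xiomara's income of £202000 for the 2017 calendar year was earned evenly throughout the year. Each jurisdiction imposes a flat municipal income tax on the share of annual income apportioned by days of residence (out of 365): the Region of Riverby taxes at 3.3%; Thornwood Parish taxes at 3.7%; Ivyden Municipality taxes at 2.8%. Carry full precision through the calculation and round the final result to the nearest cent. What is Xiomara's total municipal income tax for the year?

The Region of Riverby, 1 January – 9 November 2017: 313 days → £202000 × 3.3% × 313/365 = £5716.3233
Thornwood Parish, 10 November – 11 December 2017: 32 days → £202000 × 3.7% × 32/365 = £655.2548
Ivyden Municipality, 12 December – 31 December 2017: 20 days → £202000 × 2.8% × 20/365 = £309.9178
Total = £6681.4959

£6681.50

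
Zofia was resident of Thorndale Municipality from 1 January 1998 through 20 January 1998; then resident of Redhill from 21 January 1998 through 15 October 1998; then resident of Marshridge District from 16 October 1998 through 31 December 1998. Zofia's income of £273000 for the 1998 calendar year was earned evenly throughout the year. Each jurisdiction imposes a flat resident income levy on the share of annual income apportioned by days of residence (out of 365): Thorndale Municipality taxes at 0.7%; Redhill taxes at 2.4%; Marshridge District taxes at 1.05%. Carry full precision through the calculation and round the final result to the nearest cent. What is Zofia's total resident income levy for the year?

£5520.21

Thorndale Municipality, 1 January – 20 January 1998: 20 days → £273000 × 0.7% × 20/365 = £104.7123
Redhill, 21 January – 15 October 1998: 268 days → £273000 × 2.4% × 268/365 = £4810.7836
Marshridge District, 16 October – 31 December 1998: 77 days → £273000 × 1.05% × 77/365 = £604.7137
Total = £5520.2096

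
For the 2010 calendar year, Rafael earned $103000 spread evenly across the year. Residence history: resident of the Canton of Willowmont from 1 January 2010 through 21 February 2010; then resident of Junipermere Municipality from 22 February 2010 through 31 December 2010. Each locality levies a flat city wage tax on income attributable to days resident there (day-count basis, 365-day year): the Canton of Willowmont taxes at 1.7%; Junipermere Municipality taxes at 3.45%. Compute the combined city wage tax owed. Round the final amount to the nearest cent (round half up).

$3296.71

The Canton of Willowmont, 1 January – 21 February 2010: 52 days → $103000 × 1.7% × 52/365 = $249.4575
Junipermere Municipality, 22 February – 31 December 2010: 313 days → $103000 × 3.45% × 313/365 = $3047.2479
Total = $3296.7055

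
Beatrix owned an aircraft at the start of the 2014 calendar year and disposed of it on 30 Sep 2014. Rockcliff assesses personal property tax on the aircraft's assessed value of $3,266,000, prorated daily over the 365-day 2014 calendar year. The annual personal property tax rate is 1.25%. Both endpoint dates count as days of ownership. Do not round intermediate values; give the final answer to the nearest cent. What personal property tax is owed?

$30,534.86

Days held (1 Jan – 30 Sep 2014): 273 out of 365
Tax = $3,266,000 × 1.25% × 273/365 = $30,534.8630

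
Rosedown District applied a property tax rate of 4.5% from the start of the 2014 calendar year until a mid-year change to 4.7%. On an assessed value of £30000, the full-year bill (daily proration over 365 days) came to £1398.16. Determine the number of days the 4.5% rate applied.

72 days

Let d = days at the first rate; then 365 − d days at the second rate.
£30000 × [4.5%·d + 4.7%·(365−d)] / 365 = £1398.16
Solving gives d = 72, so the new rate took effect on March 14, 2014.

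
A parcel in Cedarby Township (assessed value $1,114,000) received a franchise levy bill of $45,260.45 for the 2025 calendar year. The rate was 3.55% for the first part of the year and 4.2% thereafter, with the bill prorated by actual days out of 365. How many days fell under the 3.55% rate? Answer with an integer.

Let d = days at the first rate; then 365 − d days at the second rate.
$1,114,000 × [3.55%·d + 4.2%·(365−d)] / 365 = $45,260.45
Solving gives d = 77, so the new rate took effect on March 19, 2025.

77 days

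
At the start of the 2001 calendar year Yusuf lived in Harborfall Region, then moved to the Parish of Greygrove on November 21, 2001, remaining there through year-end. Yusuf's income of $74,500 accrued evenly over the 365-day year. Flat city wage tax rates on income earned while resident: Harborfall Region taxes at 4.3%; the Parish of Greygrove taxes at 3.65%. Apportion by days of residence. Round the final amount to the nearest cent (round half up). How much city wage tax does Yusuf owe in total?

Harborfall Region, January 1 – November 20, 2001: 324 days → $74,500 × 4.3% × 324/365 = $2,843.6548
The Parish of Greygrove, November 21 – December 31, 2001: 41 days → $74,500 × 3.65% × 41/365 = $305.4500
Total = $3,149.1048

$3,149.10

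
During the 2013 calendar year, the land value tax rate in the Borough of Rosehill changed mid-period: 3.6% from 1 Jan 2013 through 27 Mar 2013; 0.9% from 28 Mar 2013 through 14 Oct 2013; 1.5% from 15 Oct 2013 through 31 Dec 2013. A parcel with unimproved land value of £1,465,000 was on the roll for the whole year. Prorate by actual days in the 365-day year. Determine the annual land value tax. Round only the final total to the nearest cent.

1 Jan – 27 Mar 2013: 86 days at 3.6% → £1,465,000 × 3.6% × 86/365 = £12,426.4110
28 Mar – 14 Oct 2013: 201 days at 0.9% → £1,465,000 × 0.9% × 201/365 = £7,260.7808
15 Oct – 31 Dec 2013: 78 days at 1.5% → £1,465,000 × 1.5% × 78/365 = £4,696.0274
Total = £24,383.2192

£24,383.22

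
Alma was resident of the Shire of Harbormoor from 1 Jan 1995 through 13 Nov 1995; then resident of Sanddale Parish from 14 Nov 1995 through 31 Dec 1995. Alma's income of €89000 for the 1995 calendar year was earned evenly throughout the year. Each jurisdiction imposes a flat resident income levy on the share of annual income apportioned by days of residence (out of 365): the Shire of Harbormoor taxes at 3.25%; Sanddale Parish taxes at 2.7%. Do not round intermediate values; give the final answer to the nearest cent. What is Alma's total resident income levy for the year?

€2828.13

The Shire of Harbormoor, 1 Jan – 13 Nov 1995: 317 days → €89000 × 3.25% × 317/365 = €2512.1164
Sanddale Parish, 14 Nov – 31 Dec 1995: 48 days → €89000 × 2.7% × 48/365 = €316.0110
Total = €2828.1274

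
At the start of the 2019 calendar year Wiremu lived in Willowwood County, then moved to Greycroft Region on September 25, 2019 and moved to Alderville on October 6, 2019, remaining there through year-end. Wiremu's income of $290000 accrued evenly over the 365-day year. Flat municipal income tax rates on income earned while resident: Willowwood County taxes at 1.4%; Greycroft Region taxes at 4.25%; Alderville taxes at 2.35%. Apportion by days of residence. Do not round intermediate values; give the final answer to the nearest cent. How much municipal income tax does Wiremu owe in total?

Willowwood County, January 1 – September 24, 2019: 267 days → $290000 × 1.4% × 267/365 = $2969.9178
Greycroft Region, September 25 – October 5, 2019: 11 days → $290000 × 4.25% × 11/365 = $371.4384
Alderville, October 6 – December 31, 2019: 87 days → $290000 × 2.35% × 87/365 = $1624.3973
Total = $4965.7534

$4965.75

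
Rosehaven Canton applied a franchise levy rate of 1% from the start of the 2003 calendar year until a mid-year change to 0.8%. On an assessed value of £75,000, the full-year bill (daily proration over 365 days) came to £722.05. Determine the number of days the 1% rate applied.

Let d = days at the first rate; then 365 − d days at the second rate.
£75,000 × [1%·d + 0.8%·(365−d)] / 365 = £722.05
Solving gives d = 297, so the new rate took effect on 25 Oct 2003.

297 days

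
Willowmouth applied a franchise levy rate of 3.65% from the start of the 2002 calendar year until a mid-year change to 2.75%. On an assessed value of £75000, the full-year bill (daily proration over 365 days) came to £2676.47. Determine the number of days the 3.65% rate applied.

Let d = days at the first rate; then 365 − d days at the second rate.
£75000 × [3.65%·d + 2.75%·(365−d)] / 365 = £2676.47
Solving gives d = 332, so the new rate took effect on November 29, 2002.

332 days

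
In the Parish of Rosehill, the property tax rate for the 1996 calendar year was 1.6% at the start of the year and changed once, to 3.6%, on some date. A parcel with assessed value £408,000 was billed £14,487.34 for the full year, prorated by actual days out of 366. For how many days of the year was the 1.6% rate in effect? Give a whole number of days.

9 days

Let d = days at the first rate; then 366 − d days at the second rate.
£408,000 × [1.6%·d + 3.6%·(366−d)] / 366 = £14,487.34
Solving gives d = 9, so the new rate took effect on January 10, 1996.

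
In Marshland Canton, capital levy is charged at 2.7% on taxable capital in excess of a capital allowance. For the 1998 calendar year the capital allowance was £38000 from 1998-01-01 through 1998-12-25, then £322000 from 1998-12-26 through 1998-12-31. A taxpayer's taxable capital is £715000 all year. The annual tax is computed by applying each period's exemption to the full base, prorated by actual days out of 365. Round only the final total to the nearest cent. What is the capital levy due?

£18152.95

1998-01-01 to 1998-12-25: 359 days, exemption £38000 → (£715000 − £38000) × 2.7% × 359/365 = £17978.5233
1998-12-26 to 1998-12-31: 6 days, exemption £322000 → (£715000 − £322000) × 2.7% × 6/365 = £174.4274
Total = £18152.9507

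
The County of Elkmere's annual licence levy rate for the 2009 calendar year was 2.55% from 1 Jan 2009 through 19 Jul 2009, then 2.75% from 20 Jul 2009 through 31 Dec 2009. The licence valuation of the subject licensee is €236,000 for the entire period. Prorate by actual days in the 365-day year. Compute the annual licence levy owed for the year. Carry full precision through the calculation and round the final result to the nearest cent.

1 Jan – 19 Jul 2009: 200 days at 2.55% → €236,000 × 2.55% × 200/365 = €3,297.5342
20 Jul – 31 Dec 2009: 165 days at 2.75% → €236,000 × 2.75% × 165/365 = €2,933.8356
Total = €6,231.3699

€6,231.37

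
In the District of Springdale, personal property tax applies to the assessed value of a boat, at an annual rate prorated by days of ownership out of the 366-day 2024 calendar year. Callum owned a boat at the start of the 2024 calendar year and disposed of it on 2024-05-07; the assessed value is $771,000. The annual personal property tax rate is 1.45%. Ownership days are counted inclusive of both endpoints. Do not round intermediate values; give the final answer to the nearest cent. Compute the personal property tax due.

Days held (2024-01-01 to 2024-05-07): 128 out of 366
Tax = $771,000 × 1.45% × 128/366 = $3,909.7705

$3,909.77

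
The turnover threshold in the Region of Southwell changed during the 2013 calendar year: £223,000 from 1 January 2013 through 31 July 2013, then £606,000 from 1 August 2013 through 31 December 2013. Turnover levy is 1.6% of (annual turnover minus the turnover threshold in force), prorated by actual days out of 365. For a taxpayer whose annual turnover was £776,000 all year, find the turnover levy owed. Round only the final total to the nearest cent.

1 January – 31 July 2013: 212 days, exemption £223,000 → (£776,000 − £223,000) × 1.6% × 212/365 = £5,139.1123
1 August – 31 December 2013: 153 days, exemption £606,000 → (£776,000 − £606,000) × 1.6% × 153/365 = £1,140.1644
Total = £6,279.2767

£6,279.28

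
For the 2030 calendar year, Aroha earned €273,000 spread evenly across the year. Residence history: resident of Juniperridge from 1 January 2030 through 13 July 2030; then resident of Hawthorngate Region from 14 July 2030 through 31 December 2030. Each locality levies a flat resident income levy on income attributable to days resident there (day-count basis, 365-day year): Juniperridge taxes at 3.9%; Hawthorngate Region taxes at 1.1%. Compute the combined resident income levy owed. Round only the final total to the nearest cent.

Juniperridge, 1 January – 13 July 2030: 194 days → €273,000 × 3.9% × 194/365 = €5,658.9534
Hawthorngate Region, 14 July – 31 December 2030: 171 days → €273,000 × 1.1% × 171/365 = €1,406.8849
Total = €7,065.8384

€7,065.84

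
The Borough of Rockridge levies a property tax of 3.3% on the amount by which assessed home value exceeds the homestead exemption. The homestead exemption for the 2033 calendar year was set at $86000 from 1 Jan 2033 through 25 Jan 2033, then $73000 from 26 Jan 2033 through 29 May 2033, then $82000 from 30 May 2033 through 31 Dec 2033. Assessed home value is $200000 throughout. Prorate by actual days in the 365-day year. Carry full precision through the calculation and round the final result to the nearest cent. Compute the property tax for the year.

$3985.86

1 Jan – 25 Jan 2033: 25 days, exemption $86000 → ($200000 − $86000) × 3.3% × 25/365 = $257.6712
26 Jan – 29 May 2033: 124 days, exemption $73000 → ($200000 − $73000) × 3.3% × 124/365 = $1423.7918
30 May – 31 Dec 2033: 216 days, exemption $82000 → ($200000 − $82000) × 3.3% × 216/365 = $2304.3945
Total = $3985.8575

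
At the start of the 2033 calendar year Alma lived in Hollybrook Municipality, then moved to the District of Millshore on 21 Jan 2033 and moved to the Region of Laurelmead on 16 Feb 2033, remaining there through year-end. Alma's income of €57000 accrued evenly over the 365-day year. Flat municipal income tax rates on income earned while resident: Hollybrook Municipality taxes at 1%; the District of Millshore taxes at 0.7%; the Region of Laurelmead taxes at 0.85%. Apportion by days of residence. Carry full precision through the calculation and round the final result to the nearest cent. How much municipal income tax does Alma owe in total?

Hollybrook Municipality, 1 Jan – 20 Jan 2033: 20 days → €57000 × 1% × 20/365 = €31.2329
The District of Millshore, 21 Jan – 15 Feb 2033: 26 days → €57000 × 0.7% × 26/365 = €28.4219
The Region of Laurelmead, 16 Feb – 31 Dec 2033: 319 days → €57000 × 0.85% × 319/365 = €423.4397
Total = €483.0945

€483.09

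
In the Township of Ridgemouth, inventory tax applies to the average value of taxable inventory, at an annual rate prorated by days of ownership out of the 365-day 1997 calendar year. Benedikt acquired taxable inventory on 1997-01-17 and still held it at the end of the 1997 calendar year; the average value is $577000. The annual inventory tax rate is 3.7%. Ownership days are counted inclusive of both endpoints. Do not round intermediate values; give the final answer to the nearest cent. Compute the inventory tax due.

$20413.15

Days held (1997-01-17 to 1997-12-31): 349 out of 365
Tax = $577000 × 3.7% × 349/365 = $20413.1534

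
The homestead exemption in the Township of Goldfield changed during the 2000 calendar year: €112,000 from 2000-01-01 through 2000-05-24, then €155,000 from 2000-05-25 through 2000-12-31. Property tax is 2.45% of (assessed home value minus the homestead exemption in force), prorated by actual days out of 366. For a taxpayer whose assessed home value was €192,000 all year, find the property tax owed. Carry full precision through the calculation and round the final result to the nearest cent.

€1,323.87

2000-01-01 to 2000-05-24: 145 days, exemption €112,000 → (€192,000 − €112,000) × 2.45% × 145/366 = €776.5027
2000-05-25 to 2000-12-31: 221 days, exemption €155,000 → (€192,000 − €155,000) × 2.45% × 221/366 = €547.3675
Total = €1,323.8702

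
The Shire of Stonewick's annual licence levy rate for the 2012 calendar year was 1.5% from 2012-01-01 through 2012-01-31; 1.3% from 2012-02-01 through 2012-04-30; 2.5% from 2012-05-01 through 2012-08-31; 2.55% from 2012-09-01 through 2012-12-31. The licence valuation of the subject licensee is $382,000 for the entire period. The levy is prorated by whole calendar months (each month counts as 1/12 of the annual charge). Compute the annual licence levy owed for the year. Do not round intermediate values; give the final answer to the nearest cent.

$8,149.33

2012-01-01 to 2012-01-31: 1 month at 1.5% → $382,000 × 1.5% × 1/12 = $477.5000
2012-02-01 to 2012-04-30: 3 months at 1.3% → $382,000 × 1.3% × 3/12 = $1,241.5000
2012-05-01 to 2012-08-31: 4 months at 2.5% → $382,000 × 2.5% × 4/12 = $3,183.3333
2012-09-01 to 2012-12-31: 4 months at 2.55% → $382,000 × 2.55% × 4/12 = $3,247.0000
Total = $8,149.3333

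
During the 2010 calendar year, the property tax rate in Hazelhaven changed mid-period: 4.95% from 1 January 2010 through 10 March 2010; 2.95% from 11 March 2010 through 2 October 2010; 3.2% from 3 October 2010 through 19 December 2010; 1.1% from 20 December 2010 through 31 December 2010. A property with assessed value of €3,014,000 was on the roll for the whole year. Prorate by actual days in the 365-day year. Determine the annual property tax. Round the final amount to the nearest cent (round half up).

€100,085.44

1 January – 10 March 2010: 69 days at 4.95% → €3,014,000 × 4.95% × 69/365 = €28,203.6082
11 March – 2 October 2010: 206 days at 2.95% → €3,014,000 × 2.95% × 206/365 = €50,181.0356
3 October – 19 December 2010: 78 days at 3.2% → €3,014,000 × 3.2% × 78/365 = €20,610.8055
20 December – 31 December 2010: 12 days at 1.1% → €3,014,000 × 1.1% × 12/365 = €1,089.9945
Total = €100,085.4438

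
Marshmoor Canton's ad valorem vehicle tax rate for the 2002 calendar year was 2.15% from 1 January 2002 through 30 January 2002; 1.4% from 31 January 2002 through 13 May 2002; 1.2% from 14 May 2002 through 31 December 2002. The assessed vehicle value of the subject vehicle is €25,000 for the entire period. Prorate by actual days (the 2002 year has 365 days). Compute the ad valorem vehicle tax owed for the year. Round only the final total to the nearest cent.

1 January – 30 January 2002: 30 days at 2.15% → €25,000 × 2.15% × 30/365 = €44.1781
31 January – 13 May 2002: 103 days at 1.4% → €25,000 × 1.4% × 103/365 = €98.7671
14 May – 31 December 2002: 232 days at 1.2% → €25,000 × 1.2% × 232/365 = €190.6849
Total = €333.6301

€333.63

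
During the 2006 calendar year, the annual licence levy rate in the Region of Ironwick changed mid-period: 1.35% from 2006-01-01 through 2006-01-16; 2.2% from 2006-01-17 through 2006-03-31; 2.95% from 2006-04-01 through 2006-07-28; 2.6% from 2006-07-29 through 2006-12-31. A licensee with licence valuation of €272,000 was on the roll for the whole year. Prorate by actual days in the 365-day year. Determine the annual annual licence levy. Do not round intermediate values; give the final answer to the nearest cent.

2006-01-01 to 2006-01-16: 16 days at 1.35% → €272,000 × 1.35% × 16/365 = €160.9644
2006-01-17 to 2006-03-31: 74 days at 2.2% → €272,000 × 2.2% × 74/365 = €1,213.1945
2006-04-01 to 2006-07-28: 119 days at 2.95% → €272,000 × 2.95% × 119/365 = €2,616.0438
2006-07-29 to 2006-12-31: 156 days at 2.6% → €272,000 × 2.6% × 156/365 = €3,022.5534
Total = €7,012.7562

€7,012.76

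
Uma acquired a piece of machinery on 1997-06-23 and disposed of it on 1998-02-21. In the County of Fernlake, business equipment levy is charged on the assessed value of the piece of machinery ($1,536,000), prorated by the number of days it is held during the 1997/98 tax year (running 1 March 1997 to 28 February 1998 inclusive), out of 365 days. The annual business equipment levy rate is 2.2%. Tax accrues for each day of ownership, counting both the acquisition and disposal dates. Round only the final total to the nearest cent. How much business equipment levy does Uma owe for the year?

$22,589.72

Days held (1997-06-23 to 1998-02-21): 244 out of 365
Tax = $1,536,000 × 2.2% × 244/365 = $22,589.7205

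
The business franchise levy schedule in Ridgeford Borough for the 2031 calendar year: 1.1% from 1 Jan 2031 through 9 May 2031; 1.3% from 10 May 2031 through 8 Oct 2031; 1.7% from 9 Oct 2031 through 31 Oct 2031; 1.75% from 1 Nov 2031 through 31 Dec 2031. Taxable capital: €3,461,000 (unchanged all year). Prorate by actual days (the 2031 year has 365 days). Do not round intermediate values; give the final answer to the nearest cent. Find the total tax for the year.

€46,021.82

1 Jan – 9 May 2031: 129 days at 1.1% → €3,461,000 × 1.1% × 129/365 = €13,455.2301
10 May – 8 Oct 2031: 152 days at 1.3% → €3,461,000 × 1.3% × 152/365 = €18,736.8110
9 Oct – 31 Oct 2031: 23 days at 1.7% → €3,461,000 × 1.7% × 23/365 = €3,707.5370
1 Nov – 31 Dec 2031: 61 days at 1.75% → €3,461,000 × 1.75% × 61/365 = €10,122.2397
Total = €46,021.8178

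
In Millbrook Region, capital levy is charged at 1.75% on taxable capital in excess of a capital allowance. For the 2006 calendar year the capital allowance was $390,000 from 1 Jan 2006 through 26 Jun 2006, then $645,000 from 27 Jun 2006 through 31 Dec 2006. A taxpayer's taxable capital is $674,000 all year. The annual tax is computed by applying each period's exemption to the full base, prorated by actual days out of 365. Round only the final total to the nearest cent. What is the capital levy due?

1 Jan – 26 Jun 2006: 177 days, exemption $390,000 → ($674,000 − $390,000) × 1.75% × 177/365 = $2,410.1096
27 Jun – 31 Dec 2006: 188 days, exemption $645,000 → ($674,000 − $645,000) × 1.75% × 188/365 = $261.3973
Total = $2,671.5068

$2,671.51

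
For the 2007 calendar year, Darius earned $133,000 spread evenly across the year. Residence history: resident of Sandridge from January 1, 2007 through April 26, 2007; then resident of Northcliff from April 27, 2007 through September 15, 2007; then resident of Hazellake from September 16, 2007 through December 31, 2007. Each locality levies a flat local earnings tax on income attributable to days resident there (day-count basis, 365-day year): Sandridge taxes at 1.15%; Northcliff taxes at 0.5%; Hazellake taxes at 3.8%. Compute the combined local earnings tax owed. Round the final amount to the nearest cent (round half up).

$2,226.38

Sandridge, January 1 – April 26, 2007: 116 days → $133,000 × 1.15% × 116/365 = $486.0877
Northcliff, April 27 – September 15, 2007: 142 days → $133,000 × 0.5% × 142/365 = $258.7123
Hazellake, September 16 – December 31, 2007: 107 days → $133,000 × 3.8% × 107/365 = $1,481.5836
Total = $2,226.3836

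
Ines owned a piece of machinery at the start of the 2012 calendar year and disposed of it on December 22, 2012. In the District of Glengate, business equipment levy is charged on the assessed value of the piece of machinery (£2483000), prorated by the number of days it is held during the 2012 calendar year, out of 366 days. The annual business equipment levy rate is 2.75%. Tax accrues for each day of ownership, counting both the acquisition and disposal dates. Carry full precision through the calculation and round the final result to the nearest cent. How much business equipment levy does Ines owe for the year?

£66603.42

Days held (January 1 – December 22, 2012): 357 out of 366
Tax = £2483000 × 2.75% × 357/366 = £66603.4221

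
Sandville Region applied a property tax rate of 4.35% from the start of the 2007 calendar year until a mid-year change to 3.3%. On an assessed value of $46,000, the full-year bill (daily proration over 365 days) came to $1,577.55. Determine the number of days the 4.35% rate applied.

45 days

Let d = days at the first rate; then 365 − d days at the second rate.
$46,000 × [4.35%·d + 3.3%·(365−d)] / 365 = $1,577.55
Solving gives d = 45, so the new rate took effect on February 15, 2007.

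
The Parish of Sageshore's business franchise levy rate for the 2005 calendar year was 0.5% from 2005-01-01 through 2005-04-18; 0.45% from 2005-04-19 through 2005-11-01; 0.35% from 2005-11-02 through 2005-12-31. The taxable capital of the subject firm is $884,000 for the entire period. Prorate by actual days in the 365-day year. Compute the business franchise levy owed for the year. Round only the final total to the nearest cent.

2005-01-01 to 2005-04-18: 108 days at 0.5% → $884,000 × 0.5% × 108/365 = $1,307.8356
2005-04-19 to 2005-11-01: 197 days at 0.45% → $884,000 × 0.45% × 197/365 = $2,147.0301
2005-11-02 to 2005-12-31: 60 days at 0.35% → $884,000 × 0.35% × 60/365 = $508.6027
Total = $3,963.4685

$3,963.47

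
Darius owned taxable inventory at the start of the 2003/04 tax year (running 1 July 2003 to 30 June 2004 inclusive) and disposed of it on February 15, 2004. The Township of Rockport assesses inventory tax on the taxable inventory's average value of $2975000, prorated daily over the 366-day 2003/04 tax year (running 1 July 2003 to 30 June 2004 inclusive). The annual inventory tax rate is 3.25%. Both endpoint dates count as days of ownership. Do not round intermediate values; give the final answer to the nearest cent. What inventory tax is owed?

$60759.90

Days held (July 1, 2003 – February 15, 2004): 230 out of 366
Tax = $2975000 × 3.25% × 230/366 = $60759.9044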